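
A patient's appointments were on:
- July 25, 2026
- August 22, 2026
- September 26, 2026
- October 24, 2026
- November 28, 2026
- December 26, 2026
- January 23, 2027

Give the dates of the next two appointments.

All dates are Saturdays, 28, 35, 28, 35, 28, 28 days apart.
Specifically, the 4th Saturday of each month.
February 2027 — 4th Saturday is February 27, 2027.
March 2027 — 4th Saturday is March 27, 2027.

February 27, 2027; March 27, 2027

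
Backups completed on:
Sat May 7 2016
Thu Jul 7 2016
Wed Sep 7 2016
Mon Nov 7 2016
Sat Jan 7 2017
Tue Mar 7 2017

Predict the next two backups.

Sun May 7 2017, Fri Jul 7 2017

Each date is the 7th; the gaps (61, 62, 61, 61, 59) track the month lengths.
The rule is the 7th of every 2 months.
May 2017: Sun May 7 2017.
Next: July 2017 → Fri Jul 7 2017.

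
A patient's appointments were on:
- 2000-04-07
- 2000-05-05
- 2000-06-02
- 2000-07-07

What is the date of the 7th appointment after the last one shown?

2001-02-02

Gaps: 28, 28, 35 days — a mix of 28 and 35. Every date is a Friday.
Each is the 1st Friday of its month.
August 2000 — 1st Friday is 2000-08-04.
September 2000 — 1st Friday is 2000-09-01.
October 2000 — 1st Friday is 2000-10-06.
November 2000 — 1st Friday is 2000-11-03.
1st Friday of December 2000: 2000-12-01.
1st Friday of January 2001: 2001-01-05.
February 2001 — 1st Friday is 2001-02-02.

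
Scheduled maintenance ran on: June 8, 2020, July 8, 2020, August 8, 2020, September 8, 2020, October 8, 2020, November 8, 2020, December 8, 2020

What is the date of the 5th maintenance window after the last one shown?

Gaps: 30, 31, 31, 30, 31, 30 days — not constant. Every event is on the 8th of the month.
Pattern: the 8th of each month.
Next: January 2021 → January 8, 2021.
Next: February 2021 → February 8, 2021.
Next: March 2021 → March 8, 2021.
April 2021: April 8, 2021.
Next: May 2021 → May 8, 2021.

May 8, 2021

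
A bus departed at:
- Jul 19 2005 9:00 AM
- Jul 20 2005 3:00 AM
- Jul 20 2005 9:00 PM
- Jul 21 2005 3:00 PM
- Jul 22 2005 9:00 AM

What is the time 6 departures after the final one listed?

Jul 26 2005 9:00 PM

Spacing: 18, 18, 18, 18 h — constant 18 h.
Jul 22 2005 9:00 AM + 18 h = Jul 23 2005 3:00 AM.
Jul 23 2005 3:00 AM + 18 h = Jul 23 2005 9:00 PM.
Jul 23 2005 9:00 PM + 18 h = Jul 24 2005 3:00 PM.
Jul 24 2005 3:00 PM + 18 h = Jul 25 2005 9:00 AM.
Jul 25 2005 9:00 AM + 18 h = Jul 26 2005 3:00 AM.
Jul 26 2005 3:00 AM + 18 h = Jul 26 2005 9:00 PM.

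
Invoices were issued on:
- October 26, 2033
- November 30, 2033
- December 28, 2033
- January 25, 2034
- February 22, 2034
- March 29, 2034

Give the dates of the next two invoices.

All Wednesdays; the gaps (35, 28, 28, 28, 35) vary with month length.
This is the last Wednesday of each month.
April 2034 ends with Wednesday April 26, 2034.
May 2034 ends with Wednesday May 31, 2034.

April 26, 2034; May 31, 2034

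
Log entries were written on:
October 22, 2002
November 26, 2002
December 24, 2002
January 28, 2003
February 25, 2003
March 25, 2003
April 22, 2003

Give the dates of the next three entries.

May 27, 2003; June 24, 2003; July 22, 2003

These are Tuesdays at 28- or 35-day spacing (35, 28, 35, 28, 28, 28).
The pattern: 4th Tuesday of the month.
4th Tuesday of May 2003: May 27, 2003.
4th Tuesday of June 2003: June 24, 2003.
July 2003 — 4th Tuesday is July 22, 2003.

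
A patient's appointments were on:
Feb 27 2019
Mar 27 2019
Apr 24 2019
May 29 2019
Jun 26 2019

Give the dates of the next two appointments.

All Wednesdays; the gaps (28, 28, 35, 28) vary with month length.
This is the last Wednesday of each month.
July 2019 ends with Wednesday Jul 31 2019.
August 2019 ends with Wednesday Aug 28 2019.

Jul 31 2019, Aug 28 2019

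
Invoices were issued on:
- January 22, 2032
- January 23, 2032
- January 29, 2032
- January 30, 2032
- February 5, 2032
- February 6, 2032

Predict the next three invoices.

February 12, 2032; February 13, 2032; February 19, 2032

Every event lands on a Thursday or Friday (gaps cycle 1, 6, 1, 6, 1).
So the schedule is: every Thursday and Friday.
Next Thursday: February 12, 2032.
The following Friday is February 13, 2032.
The following Thursday is February 19, 2032.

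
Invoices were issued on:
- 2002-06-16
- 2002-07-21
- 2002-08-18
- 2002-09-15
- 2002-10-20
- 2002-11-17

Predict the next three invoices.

2002-12-15, 2003-01-19, 2003-02-16

These are Sundays at 28- or 35-day spacing (35, 28, 28, 35, 28).
The pattern: 3rd Sunday of the month.
3rd Sunday of December 2002: 2002-12-15.
January 2003 — 3rd Sunday is 2003-01-19.
February 2003 — 3rd Sunday is 2003-02-16.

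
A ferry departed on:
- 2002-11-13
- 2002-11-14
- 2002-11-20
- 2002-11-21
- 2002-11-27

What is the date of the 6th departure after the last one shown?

2002-12-18

Gaps: 1, 6, 1, 6 days — not constant, but cyclic with period 2.
The events fall on every Wednesday and Thursday.
The following Thursday is 2002-11-28.
The following Wednesday is 2002-12-04.
The following Thursday is 2002-12-05.
Next Wednesday: 2002-12-11.
The following Thursday is 2002-12-12.
Next Wednesday: 2002-12-18.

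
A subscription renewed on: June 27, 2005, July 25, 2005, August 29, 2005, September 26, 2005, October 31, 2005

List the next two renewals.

November 28, 2005; December 26, 2005

All Mondays; the gaps (28, 35, 28, 35) vary with month length.
This is the last Monday of each month.
November 2005 ends with Monday November 28, 2005.
December 2005 ends with Monday December 26, 2005.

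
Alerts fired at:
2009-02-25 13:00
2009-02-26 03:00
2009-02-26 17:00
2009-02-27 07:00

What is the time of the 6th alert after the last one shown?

2009-03-02 19:00

Spacing: 14, 14, 14 h — constant 14 h.
2009-02-27 07:00 + 14 h = 2009-02-27 21:00.
2009-02-27 21:00 + 14 h = 2009-02-28 11:00.
2009-02-28 11:00 + 14 h = 2009-03-01 01:00.
2009-03-01 01:00 + 14 h = 2009-03-01 15:00.
2009-03-01 15:00 + 14 h = 2009-03-02 05:00.
2009-03-02 05:00 + 14 h = 2009-03-02 19:00.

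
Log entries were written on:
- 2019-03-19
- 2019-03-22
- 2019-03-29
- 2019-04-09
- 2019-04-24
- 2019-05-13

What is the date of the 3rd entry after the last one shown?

Gaps: 3, 7, 11, 15, 19 days — each gap is 4 larger than the previous one.
Next gap: 23 days. 2019-05-13 + 23 days = 2019-06-05.
Next gap: 27 days. 2019-06-05 + 27 days = 2019-07-02.
Next gap: 31 days. 2019-07-02 + 31 days = 2019-08-02.

2019-08-02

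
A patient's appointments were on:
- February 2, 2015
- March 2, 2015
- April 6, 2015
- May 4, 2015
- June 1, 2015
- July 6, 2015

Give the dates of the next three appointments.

August 3, 2015; September 7, 2015; October 5, 2015

Gaps: 28, 35, 28, 28, 35 days — a mix of 28 and 35. Every date is a Monday.
Each is the 1st Monday of its month.
August 2015 — 1st Monday is August 3, 2015.
September 2015 — 1st Monday is September 7, 2015.
October 2015 — 1st Monday is October 5, 2015.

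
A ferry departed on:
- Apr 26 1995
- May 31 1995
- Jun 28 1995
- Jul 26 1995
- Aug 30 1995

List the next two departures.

Sep 27 1995, Oct 25 1995

These are Wednesdays with 35, 28, 28, 35-day gaps.
Each is the final Wednesday of its month — May 31 1995 is past the 28th, so '4th Wednesday' doesn't fit.
Last Wednesday of September 1995: Sep 27 1995.
Last Wednesday of October 1995: Oct 25 1995.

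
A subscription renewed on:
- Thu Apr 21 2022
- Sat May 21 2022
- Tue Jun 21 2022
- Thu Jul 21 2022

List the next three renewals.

Sun Aug 21 2022, Wed Sep 21 2022, Fri Oct 21 2022

The day-of-month is always 21 (30, 31, 30 days between events).
So this recurs on the 21st of each month.
August 2022: Sun Aug 21 2022.
Next: September 2022 → Wed Sep 21 2022.
Next: October 2022 → Fri Oct 21 2022.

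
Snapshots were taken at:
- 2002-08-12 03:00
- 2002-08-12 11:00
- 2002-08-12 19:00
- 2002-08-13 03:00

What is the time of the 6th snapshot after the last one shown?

2002-08-15 03:00

Spacing: 8, 8, 8 h — constant 8 h.
2002-08-13 03:00 + 8 h = 2002-08-13 11:00.
2002-08-13 11:00 + 8 h = 2002-08-13 19:00.
2002-08-13 19:00 + 8 h = 2002-08-14 03:00.
2002-08-14 03:00 + 8 h = 2002-08-14 11:00.
2002-08-14 11:00 + 8 h = 2002-08-14 19:00.
2002-08-14 19:00 + 8 h = 2002-08-15 03:00.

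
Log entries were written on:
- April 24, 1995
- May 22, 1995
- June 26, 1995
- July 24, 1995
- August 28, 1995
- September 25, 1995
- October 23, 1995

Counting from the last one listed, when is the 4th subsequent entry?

February 26, 1996

Gaps: 28, 35, 28, 35, 28, 28 days — a mix of 28 and 35. Every date is a Monday.
Each is the 4th Monday of its month.
4th Monday of November 1995: November 27, 1995.
4th Monday of December 1995: December 25, 1995.
4th Monday of January 1996: January 22, 1996.
4th Monday of February 1996: February 26, 1996.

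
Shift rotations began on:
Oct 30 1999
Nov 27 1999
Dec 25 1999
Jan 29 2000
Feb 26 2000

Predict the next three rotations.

Mar 25 2000, Apr 29 2000, May 27 2000

Every date is a Saturday; gaps 28, 28, 35, 28 days.
Each is the last Saturday of its month (at least one falls on the 29th or later, ruling out '4th Saturday').
Last Saturday of March 2000: Mar 25 2000.
April 2000 ends with Saturday Apr 29 2000.
Last Saturday of May 2000: May 27 2000.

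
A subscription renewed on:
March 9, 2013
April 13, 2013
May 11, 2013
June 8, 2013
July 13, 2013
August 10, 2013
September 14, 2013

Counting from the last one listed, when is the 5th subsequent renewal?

Gaps: 35, 28, 28, 35, 28, 35 days — a mix of 28 and 35. Every date is a Saturday.
Each is the 2nd Saturday of its month.
2nd Saturday of October 2013: October 12, 2013.
2nd Saturday of November 2013: November 9, 2013.
2nd Saturday of December 2013: December 14, 2013.
January 2014 — 2nd Saturday is January 11, 2014.
February 2014 — 2nd Saturday is February 8, 2014.

February 8, 2014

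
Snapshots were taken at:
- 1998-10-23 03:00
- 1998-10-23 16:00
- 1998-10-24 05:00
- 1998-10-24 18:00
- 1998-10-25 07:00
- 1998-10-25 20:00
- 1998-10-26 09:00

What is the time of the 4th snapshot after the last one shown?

1998-10-28 13:00

Spacing: 13, 13, 13, 13, 13, 13 h — constant 13 h.
1998-10-26 09:00 + 13 h = 1998-10-26 22:00.
1998-10-26 22:00 + 13 h = 1998-10-27 11:00.
1998-10-27 11:00 + 13 h = 1998-10-28 00:00.
1998-10-28 00:00 + 13 h = 1998-10-28 13:00.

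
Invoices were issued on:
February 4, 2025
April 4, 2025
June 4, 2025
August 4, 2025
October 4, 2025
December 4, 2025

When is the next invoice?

Gaps: 59, 61, 61, 61, 61 days — not constant. Every event is on the 4th of the month.
Pattern: the 4th of every 2 months.
Next: February 2026 → February 4, 2026.

February 4, 2026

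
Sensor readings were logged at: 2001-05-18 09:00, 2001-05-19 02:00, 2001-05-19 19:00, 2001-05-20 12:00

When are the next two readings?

The interval is a steady 17 hours (17, 17, 17).
2001-05-20 12:00 + 17 h = 2001-05-21 05:00.
2001-05-21 05:00 + 17 h = 2001-05-21 22:00.

2001-05-21 05:00, 2001-05-21 22:00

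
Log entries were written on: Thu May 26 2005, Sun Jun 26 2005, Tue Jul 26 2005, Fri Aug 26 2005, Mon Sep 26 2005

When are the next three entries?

Each date is the 26th; the gaps (31, 30, 31, 31) track the month lengths.
The rule is the 26th of each month.
Next: October 2005 → Wed Oct 26 2005.
November 2005: Sat Nov 26 2005.
Next: December 2005 → Mon Dec 26 2005.

Wed Oct 26 2005, Sat Nov 26 2005, Mon Dec 26 2005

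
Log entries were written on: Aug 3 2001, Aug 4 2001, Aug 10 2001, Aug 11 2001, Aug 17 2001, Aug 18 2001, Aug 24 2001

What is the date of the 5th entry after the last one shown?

Sep 8 2001

Every event lands on a Friday or Saturday (gaps cycle 1, 6, 1, 6, 1, 6).
So the schedule is: every Friday and Saturday.
The following Saturday is Aug 25 2001.
The following Friday is Aug 31 2001.
The following Saturday is Sep 1 2001.
The following Friday is Sep 7 2001.
Next Saturday: Sep 8 2001.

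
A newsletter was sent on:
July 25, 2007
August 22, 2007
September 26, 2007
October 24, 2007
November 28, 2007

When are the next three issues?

December 26, 2007; January 23, 2008; February 27, 2008

These are Wednesdays at 28- or 35-day spacing (28, 35, 28, 35).
The pattern: 4th Wednesday of the month.
December 2007 — 4th Wednesday is December 26, 2007.
4th Wednesday of January 2008: January 23, 2008.
February 2008 — 4th Wednesday is February 27, 2008.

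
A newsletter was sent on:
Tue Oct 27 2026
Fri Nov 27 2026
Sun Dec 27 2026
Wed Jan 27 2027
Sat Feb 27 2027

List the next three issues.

Sat Mar 27 2027, Tue Apr 27 2027, Thu May 27 2027

Each date is the 27th; the gaps (31, 30, 31, 31) track the month lengths.
The rule is the 27th of each month.
March 2027: Sat Mar 27 2027.
April 2027: Tue Apr 27 2027.
May 2027: Thu May 27 2027.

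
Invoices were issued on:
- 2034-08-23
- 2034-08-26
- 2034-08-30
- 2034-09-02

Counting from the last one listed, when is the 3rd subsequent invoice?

Every event lands on a Wednesday or Saturday (gaps cycle 3, 4, 3).
So the schedule is: every Wednesday and Saturday.
Next Wednesday: 2034-09-06.
Next Saturday: 2034-09-09.
The following Wednesday is 2034-09-13.

2034-09-13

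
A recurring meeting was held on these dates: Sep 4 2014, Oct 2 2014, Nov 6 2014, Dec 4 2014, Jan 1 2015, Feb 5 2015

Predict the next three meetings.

Mar 5 2015, Apr 2 2015, May 7 2015

Gaps: 28, 35, 28, 28, 35 days — a mix of 28 and 35. Every date is a Thursday.
Each is the 1st Thursday of its month.
March 2015 — 1st Thursday is Mar 5 2015.
April 2015 — 1st Thursday is Apr 2 2015.
May 2015 — 1st Thursday is May 7 2015.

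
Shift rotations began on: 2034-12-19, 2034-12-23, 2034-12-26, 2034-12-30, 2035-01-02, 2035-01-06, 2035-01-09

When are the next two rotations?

2035-01-13, 2035-01-16

Every event lands on a Tuesday or Saturday (gaps cycle 4, 3, 4, 3, 4, 3).
So the schedule is: every Tuesday and Saturday.
The following Saturday is 2035-01-13.
Next Tuesday: 2035-01-16.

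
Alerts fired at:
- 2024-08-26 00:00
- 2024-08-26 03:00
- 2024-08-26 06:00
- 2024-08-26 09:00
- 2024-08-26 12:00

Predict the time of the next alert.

Spacing: 3, 3, 3, 3 h — constant 3 h.
2024-08-26 12:00 + 3 h = 2024-08-26 15:00.

2024-08-26 15:00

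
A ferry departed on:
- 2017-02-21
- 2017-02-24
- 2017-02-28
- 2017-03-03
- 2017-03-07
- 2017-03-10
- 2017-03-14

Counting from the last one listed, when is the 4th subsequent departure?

2017-03-28

The gap pattern 3, 4, 3, 4, 3, 4 repeats every 2 events.
These are the Tuesdays and Fridays of each week.
The following Friday is 2017-03-17.
The following Tuesday is 2017-03-21.
Next Friday: 2017-03-24.
Next Tuesday: 2017-03-28.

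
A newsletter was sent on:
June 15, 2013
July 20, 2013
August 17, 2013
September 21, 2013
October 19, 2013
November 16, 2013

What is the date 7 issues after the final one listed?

These are Saturdays at 28- or 35-day spacing (35, 28, 35, 28, 28).
The pattern: 3rd Saturday of the month.
December 2013 — 3rd Saturday is December 21, 2013.
January 2014 — 3rd Saturday is January 18, 2014.
February 2014 — 3rd Saturday is February 15, 2014.
March 2014 — 3rd Saturday is March 15, 2014.
April 2014 — 3rd Saturday is April 19, 2014.
3rd Saturday of May 2014: May 17, 2014.
June 2014 — 3rd Saturday is June 21, 2014.

June 21, 2014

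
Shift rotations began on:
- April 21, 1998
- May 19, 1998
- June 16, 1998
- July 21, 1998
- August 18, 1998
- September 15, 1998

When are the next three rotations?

All dates are Tuesdays, 28, 28, 35, 28, 28 days apart.
Specifically, the 3rd Tuesday of each month.
October 1998 — 3rd Tuesday is October 20, 1998.
3rd Tuesday of November 1998: November 17, 1998.
3rd Tuesday of December 1998: December 15, 1998.

October 20, 1998; November 17, 1998; December 15, 1998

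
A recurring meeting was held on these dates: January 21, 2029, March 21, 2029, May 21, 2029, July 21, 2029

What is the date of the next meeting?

Gaps: 59, 61, 61 days — not constant. Every event is on the 21st of the month.
Pattern: the 21st of every 2 months.
Next: September 2029 → September 21, 2029.

September 21, 2029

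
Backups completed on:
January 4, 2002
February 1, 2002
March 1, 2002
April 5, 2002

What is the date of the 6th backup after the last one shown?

October 4, 2002

All dates are Fridays, 28, 28, 35 days apart.
Specifically, the 1st Friday of each month.
May 2002 — 1st Friday is May 3, 2002.
June 2002 — 1st Friday is June 7, 2002.
July 2002 — 1st Friday is July 5, 2002.
1st Friday of August 2002: August 2, 2002.
1st Friday of September 2002: September 6, 2002.
1st Friday of October 2002: October 4, 2002.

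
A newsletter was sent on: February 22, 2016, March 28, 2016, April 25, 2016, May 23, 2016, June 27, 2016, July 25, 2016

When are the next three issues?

Gaps: 35, 28, 28, 35, 28 days — a mix of 28 and 35. Every date is a Monday.
Each is the 4th Monday of its month.
4th Monday of August 2016: August 22, 2016.
September 2016 — 4th Monday is September 26, 2016.
4th Monday of October 2016: October 24, 2016.

August 22, 2016; September 26, 2016; October 24, 2016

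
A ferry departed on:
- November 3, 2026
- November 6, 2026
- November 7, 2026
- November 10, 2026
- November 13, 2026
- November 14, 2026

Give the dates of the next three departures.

November 17, 2026; November 20, 2026; November 21, 2026

Every event lands on a Tuesday or Friday or Saturday (gaps cycle 3, 1, 3, 3, 1).
So the schedule is: every Tuesday, Friday and Saturday.
Next Tuesday: November 17, 2026.
The following Friday is November 20, 2026.
The following Saturday is November 21, 2026.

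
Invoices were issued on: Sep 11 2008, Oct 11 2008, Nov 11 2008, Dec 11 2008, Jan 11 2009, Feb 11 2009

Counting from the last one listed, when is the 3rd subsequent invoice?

May 11 2009

Gaps: 30, 31, 30, 31, 31 days — not constant. Every event is on the 11th of the month.
Pattern: the 11th of each month.
Next: March 2009 → Mar 11 2009.
April 2009: Apr 11 2009.
May 2009: May 11 2009.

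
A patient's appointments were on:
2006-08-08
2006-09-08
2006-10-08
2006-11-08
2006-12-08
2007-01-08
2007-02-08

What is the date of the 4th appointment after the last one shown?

2007-06-08

Gaps: 31, 30, 31, 30, 31, 31 days — not constant. Every event is on the 8th of the month.
Pattern: the 8th of each month.
Next: March 2007 → 2007-03-08.
Next: April 2007 → 2007-04-08.
Next: May 2007 → 2007-05-08.
June 2007: 2007-06-08.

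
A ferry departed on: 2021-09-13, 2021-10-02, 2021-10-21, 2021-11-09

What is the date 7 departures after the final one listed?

2022-03-22

The spacing is 19, 19, 19 days — always 19 days.
2021-11-09 + 19 days = 2021-11-28.
2021-11-28 + 19 days = 2021-12-17.
2021-12-17 + 19 days = 2022-01-05.
2022-01-05 + 19 days = 2022-01-24.
2022-01-24 + 19 days = 2022-02-12.
2022-02-12 + 19 days = 2022-03-03.
2022-03-03 + 19 days = 2022-03-22.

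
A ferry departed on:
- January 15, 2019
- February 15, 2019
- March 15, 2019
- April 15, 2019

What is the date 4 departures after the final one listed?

August 15, 2019

Each date is the 15th; the gaps (31, 28, 31) track the month lengths.
The rule is the 15th of each month.
May 2019: May 15, 2019.
June 2019: June 15, 2019.
Next: July 2019 → July 15, 2019.
August 2019: August 15, 2019.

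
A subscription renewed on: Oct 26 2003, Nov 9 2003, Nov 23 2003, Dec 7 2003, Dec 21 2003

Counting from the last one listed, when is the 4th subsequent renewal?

Feb 15 2004

Gaps between consecutive events: 14, 14, 14, 14 days — a constant 14-day interval.
Dec 21 2003 + 14 days = Jan 4 2004.
Jan 4 2004 + 14 days = Jan 18 2004.
Jan 18 2004 + 14 days = Feb 1 2004.
Feb 1 2004 + 14 days = Feb 15 2004.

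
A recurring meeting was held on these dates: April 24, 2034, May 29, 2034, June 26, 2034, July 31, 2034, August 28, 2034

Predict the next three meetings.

September 25, 2034; October 30, 2034; November 27, 2034

These are Mondays with 35, 28, 35, 28-day gaps.
Each is the final Monday of its month — May 29, 2034 is past the 28th, so '4th Monday' doesn't fit.
Last Monday of September 2034: September 25, 2034.
October 2034 ends with Monday October 30, 2034.
November 2034 ends with Monday November 27, 2034.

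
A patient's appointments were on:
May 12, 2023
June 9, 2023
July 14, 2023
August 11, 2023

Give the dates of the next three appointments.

September 8, 2023; October 13, 2023; November 10, 2023

These are Fridays at 28- or 35-day spacing (28, 35, 28).
The pattern: 2nd Friday of the month.
2nd Friday of September 2023: September 8, 2023.
2nd Friday of October 2023: October 13, 2023.
2nd Friday of November 2023: November 10, 2023.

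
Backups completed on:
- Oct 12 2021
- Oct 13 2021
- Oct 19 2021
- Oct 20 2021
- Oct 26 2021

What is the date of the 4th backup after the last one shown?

Nov 9 2021

The gap pattern 1, 6, 1, 6 repeats every 2 events.
These are the Tuesdays and Wednesdays of each week.
The following Wednesday is Oct 27 2021.
Next Tuesday: Nov 2 2021.
Next Wednesday: Nov 3 2021.
Next Tuesday: Nov 9 2021.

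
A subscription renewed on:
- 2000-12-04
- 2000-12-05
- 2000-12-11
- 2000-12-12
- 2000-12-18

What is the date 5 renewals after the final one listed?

2001-01-02

The gap pattern 1, 6, 1, 6 repeats every 2 events.
These are the Mondays and Tuesdays of each week.
The following Tuesday is 2000-12-19.
Next Monday: 2000-12-25.
The following Tuesday is 2000-12-26.
The following Monday is 2001-01-01.
Next Tuesday: 2001-01-02.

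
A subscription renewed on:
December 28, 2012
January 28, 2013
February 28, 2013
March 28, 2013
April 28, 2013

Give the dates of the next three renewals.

May 28, 2013; June 28, 2013; July 28, 2013

The day-of-month is always 28 (31, 31, 28, 31 days between events).
So this recurs on the 28th of each month.
May 2013: May 28, 2013.
June 2013: June 28, 2013.
July 2013: July 28, 2013.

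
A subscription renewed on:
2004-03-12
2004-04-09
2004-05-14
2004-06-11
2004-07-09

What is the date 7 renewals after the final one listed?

2005-02-11

All dates are Fridays, 28, 35, 28, 28 days apart.
Specifically, the 2nd Friday of each month.
2nd Friday of August 2004: 2004-08-13.
September 2004 — 2nd Friday is 2004-09-10.
2nd Friday of October 2004: 2004-10-08.
November 2004 — 2nd Friday is 2004-11-12.
2nd Friday of December 2004: 2004-12-10.
2nd Friday of January 2005: 2005-01-14.
February 2005 — 2nd Friday is 2005-02-11.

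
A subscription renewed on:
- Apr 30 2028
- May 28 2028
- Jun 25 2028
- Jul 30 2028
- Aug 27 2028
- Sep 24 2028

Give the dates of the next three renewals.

Oct 29 2028, Nov 26 2028, Dec 31 2028

Every date is a Sunday; gaps 28, 28, 35, 28, 28 days.
Each is the last Sunday of its month (at least one falls on the 29th or later, ruling out '4th Sunday').
October 2028 ends with Sunday Oct 29 2028.
Last Sunday of November 2028: Nov 26 2028.
Last Sunday of December 2028: Dec 31 2028.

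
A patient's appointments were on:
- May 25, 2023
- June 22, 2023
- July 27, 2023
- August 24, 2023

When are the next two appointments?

September 28, 2023; October 26, 2023

These are Thursdays at 28- or 35-day spacing (28, 35, 28).
The pattern: 4th Thursday of the month.
September 2023 — 4th Thursday is September 28, 2023.
4th Thursday of October 2023: October 26, 2023.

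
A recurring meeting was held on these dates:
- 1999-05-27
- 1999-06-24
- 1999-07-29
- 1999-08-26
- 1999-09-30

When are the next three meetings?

1999-10-28, 1999-11-25, 1999-12-30

Every date is a Thursday; gaps 28, 35, 28, 35 days.
Each is the last Thursday of its month (at least one falls on the 29th or later, ruling out '4th Thursday').
Last Thursday of October 1999: 1999-10-28.
Last Thursday of November 1999: 1999-11-25.
December 1999 ends with Thursday 1999-12-30.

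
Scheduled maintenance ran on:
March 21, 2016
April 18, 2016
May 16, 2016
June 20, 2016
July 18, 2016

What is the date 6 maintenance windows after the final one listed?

January 16, 2017

These are Mondays at 28- or 35-day spacing (28, 28, 35, 28).
The pattern: 3rd Monday of the month.
3rd Monday of August 2016: August 15, 2016.
3rd Monday of September 2016: September 19, 2016.
3rd Monday of October 2016: October 17, 2016.
3rd Monday of November 2016: November 21, 2016.
3rd Monday of December 2016: December 19, 2016.
January 2017 — 3rd Monday is January 16, 2017.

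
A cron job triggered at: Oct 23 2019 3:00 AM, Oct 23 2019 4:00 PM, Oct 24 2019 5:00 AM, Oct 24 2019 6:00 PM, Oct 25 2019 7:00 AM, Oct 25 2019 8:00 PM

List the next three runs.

Spacing: 13, 13, 13, 13, 13 h — constant 13 h.
Oct 25 2019 8:00 PM + 13 h = Oct 26 2019 9:00 AM.
Oct 26 2019 9:00 AM + 13 h = Oct 26 2019 10:00 PM.
Oct 26 2019 10:00 PM + 13 h = Oct 27 2019 11:00 AM.

Oct 26 2019 9:00 AM, Oct 26 2019 10:00 PM, Oct 27 2019 11:00 AM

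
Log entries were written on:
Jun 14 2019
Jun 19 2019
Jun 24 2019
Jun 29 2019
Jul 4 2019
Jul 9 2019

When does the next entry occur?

Gaps between consecutive events: 5, 5, 5, 5, 5 days — a constant 5-day interval.
Jul 9 2019 + 5 days = Jul 14 2019.

Jul 14 2019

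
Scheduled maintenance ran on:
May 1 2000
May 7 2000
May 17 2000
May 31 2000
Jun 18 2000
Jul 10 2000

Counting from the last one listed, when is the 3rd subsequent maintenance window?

The spacing grows by 4 each time: 6, 10, 14, 18, 22 days.
Next gap: 26 days. Jul 10 2000 + 26 days = Aug 5 2000.
Next gap: 30 days. Aug 5 2000 + 30 days = Sep 4 2000.
Next gap: 34 days. Sep 4 2000 + 34 days = Oct 8 2000.

Oct 8 2000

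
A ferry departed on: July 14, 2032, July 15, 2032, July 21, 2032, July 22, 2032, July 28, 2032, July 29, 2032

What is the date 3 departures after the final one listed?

Every event lands on a Wednesday or Thursday (gaps cycle 1, 6, 1, 6, 1).
So the schedule is: every Wednesday and Thursday.
Next Wednesday: August 4, 2032.
The following Thursday is August 5, 2032.
Next Wednesday: August 11, 2032.

August 11, 2032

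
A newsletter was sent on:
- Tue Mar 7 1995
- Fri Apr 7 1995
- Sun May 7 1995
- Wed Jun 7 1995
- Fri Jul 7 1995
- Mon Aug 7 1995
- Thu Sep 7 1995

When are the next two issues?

Gaps: 31, 30, 31, 30, 31, 31 days — not constant. Every event is on the 7th of the month.
Pattern: the 7th of each month.
Next: October 1995 → Sat Oct 7 1995.
Next: November 1995 → Tue Nov 7 1995.

Sat Oct 7 1995, Tue Nov 7 1995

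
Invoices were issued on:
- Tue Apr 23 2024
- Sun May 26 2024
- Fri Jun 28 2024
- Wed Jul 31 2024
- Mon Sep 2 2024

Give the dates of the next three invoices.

Sat Oct 5 2024, Thu Nov 7 2024, Tue Dec 10 2024

Every event comes 33 days after the last (33, 33, 33, 33).
Mon Sep 2 2024 + 33 days = Sat Oct 5 2024.
Sat Oct 5 2024 + 33 days = Thu Nov 7 2024.
Thu Nov 7 2024 + 33 days = Tue Dec 10 2024.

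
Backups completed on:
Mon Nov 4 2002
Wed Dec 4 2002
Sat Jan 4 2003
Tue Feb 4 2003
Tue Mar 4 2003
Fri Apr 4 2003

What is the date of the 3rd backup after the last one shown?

Gaps: 30, 31, 31, 28, 31 days — not constant. Every event is on the 4th of the month.
Pattern: the 4th of each month.
Next: May 2003 → Sun May 4 2003.
Next: June 2003 → Wed Jun 4 2003.
Next: July 2003 → Fri Jul 4 2003.

Fri Jul 4 2003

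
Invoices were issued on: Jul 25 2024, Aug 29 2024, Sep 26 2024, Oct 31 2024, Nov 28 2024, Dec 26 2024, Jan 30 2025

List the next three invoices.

Every date is a Thursday; gaps 35, 28, 35, 28, 28, 35 days.
Each is the last Thursday of its month (at least one falls on the 29th or later, ruling out '4th Thursday').
February 2025 ends with Thursday Feb 27 2025.
Last Thursday of March 2025: Mar 27 2025.
April 2025 ends with Thursday Apr 24 2025.

Feb 27 2025, Mar 27 2025, Apr 24 2025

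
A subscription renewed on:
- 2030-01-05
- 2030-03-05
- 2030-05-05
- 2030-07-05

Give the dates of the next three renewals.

Each date is the 5th; the gaps (59, 61, 61) track the month lengths.
The rule is the 5th of every 2 months.
Next: September 2030 → 2030-09-05.
November 2030: 2030-11-05.
Next: January 2031 → 2031-01-05.

2030-09-05, 2030-11-05, 2031-01-05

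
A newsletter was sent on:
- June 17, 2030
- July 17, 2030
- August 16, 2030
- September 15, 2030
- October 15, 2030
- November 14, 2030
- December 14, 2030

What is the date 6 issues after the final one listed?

Every event comes 30 days after the last (30, 30, 30, 30, 30, 30).
December 14, 2030 + 30 days = January 13, 2031.
January 13, 2031 + 30 days = February 12, 2031.
February 12, 2031 + 30 days = March 14, 2031.
March 14, 2031 + 30 days = April 13, 2031.
April 13, 2031 + 30 days = May 13, 2031.
May 13, 2031 + 30 days = June 12, 2031.

June 12, 2031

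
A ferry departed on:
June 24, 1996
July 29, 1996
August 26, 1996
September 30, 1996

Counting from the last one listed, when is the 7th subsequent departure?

These are Mondays with 35, 28, 35-day gaps.
Each is the final Monday of its month — July 29, 1996 is past the 28th, so '4th Monday' doesn't fit.
Last Monday of October 1996: October 28, 1996.
Last Monday of November 1996: November 25, 1996.
December 1996 ends with Monday December 30, 1996.
Last Monday of January 1997: January 27, 1997.
Last Monday of February 1997: February 24, 1997.
Last Monday of March 1997: March 31, 1997.
April 1997 ends with Monday April 28, 1997.

April 28, 1997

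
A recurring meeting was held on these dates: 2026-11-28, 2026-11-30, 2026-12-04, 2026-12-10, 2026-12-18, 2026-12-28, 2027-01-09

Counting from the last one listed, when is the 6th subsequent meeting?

2027-05-03

Gaps: 2, 4, 6, 8, 10, 12 days — each gap is 2 larger than the previous one.
Next gap: 14 days. 2027-01-09 + 14 days = 2027-01-23.
Next gap: 16 days. 2027-01-23 + 16 days = 2027-02-08.
Next gap: 18 days. 2027-02-08 + 18 days = 2027-02-26.
Next gap: 20 days. 2027-02-26 + 20 days = 2027-03-18.
Next gap: 22 days. 2027-03-18 + 22 days = 2027-04-09.
Next gap: 24 days. 2027-04-09 + 24 days = 2027-05-03.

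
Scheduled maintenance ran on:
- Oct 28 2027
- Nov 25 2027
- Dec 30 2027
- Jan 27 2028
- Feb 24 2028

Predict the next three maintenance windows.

Mar 30 2028, Apr 27 2028, May 25 2028

All Thursdays; the gaps (28, 35, 28, 28) vary with month length.
This is the last Thursday of each month.
March 2028 ends with Thursday Mar 30 2028.
April 2028 ends with Thursday Apr 27 2028.
Last Thursday of May 2028: May 25 2028.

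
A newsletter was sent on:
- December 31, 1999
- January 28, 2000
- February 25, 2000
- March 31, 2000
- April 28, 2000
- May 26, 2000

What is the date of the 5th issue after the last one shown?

October 27, 2000

All Fridays; the gaps (28, 28, 35, 28, 28) vary with month length.
This is the last Friday of each month.
Last Friday of June 2000: June 30, 2000.
Last Friday of July 2000: July 28, 2000.
August 2000 ends with Friday August 25, 2000.
Last Friday of September 2000: September 29, 2000.
Last Friday of October 2000: October 27, 2000.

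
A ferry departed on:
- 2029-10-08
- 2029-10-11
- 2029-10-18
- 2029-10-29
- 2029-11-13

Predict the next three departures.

Intervals are 3, 7, 11, 15 days — an arithmetic progression with common difference 4.
Next gap: 19 days. 2029-11-13 + 19 days = 2029-12-02.
Next gap: 23 days. 2029-12-02 + 23 days = 2029-12-25.
Next gap: 27 days. 2029-12-25 + 27 days = 2030-01-21.

2029-12-02, 2029-12-25, 2030-01-21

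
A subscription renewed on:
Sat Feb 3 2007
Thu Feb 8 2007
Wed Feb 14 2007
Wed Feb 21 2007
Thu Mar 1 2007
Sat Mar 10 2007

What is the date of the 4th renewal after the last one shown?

Gaps: 5, 6, 7, 8, 9 days — each gap is 1 larger than the previous one.
Next gap: 10 days. Sat Mar 10 2007 + 10 days = Tue Mar 20 2007.
Next gap: 11 days. Tue Mar 20 2007 + 11 days = Sat Mar 31 2007.
Next gap: 12 days. Sat Mar 31 2007 + 12 days = Thu Apr 12 2007.
Next gap: 13 days. Thu Apr 12 2007 + 13 days = Wed Apr 25 2007.

Wed Apr 25 2007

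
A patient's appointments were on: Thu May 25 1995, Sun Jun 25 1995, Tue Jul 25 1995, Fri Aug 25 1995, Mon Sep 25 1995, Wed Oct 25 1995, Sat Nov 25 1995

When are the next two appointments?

Mon Dec 25 1995, Thu Jan 25 1996

Gaps: 31, 30, 31, 31, 30, 31 days — not constant. Every event is on the 25th of the month.
Pattern: the 25th of each month.
Next: December 1995 → Mon Dec 25 1995.
Next: January 1996 → Thu Jan 25 1996.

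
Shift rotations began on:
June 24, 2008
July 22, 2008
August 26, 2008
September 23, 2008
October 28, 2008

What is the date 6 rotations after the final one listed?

All dates are Tuesdays, 28, 35, 28, 35 days apart.
Specifically, the 4th Tuesday of each month.
4th Tuesday of November 2008: November 25, 2008.
4th Tuesday of December 2008: December 23, 2008.
4th Tuesday of January 2009: January 27, 2009.
February 2009 — 4th Tuesday is February 24, 2009.
March 2009 — 4th Tuesday is March 24, 2009.
4th Tuesday of April 2009: April 28, 2009.

April 28, 2009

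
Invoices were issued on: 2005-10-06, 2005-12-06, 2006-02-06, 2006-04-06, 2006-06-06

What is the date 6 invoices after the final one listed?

The day-of-month is always 6 (61, 62, 59, 61 days between events).
So this recurs on the 6th of every 2 months.
Next: August 2006 → 2006-08-06.
October 2006: 2006-10-06.
Next: December 2006 → 2006-12-06.
Next: February 2007 → 2007-02-06.
Next: April 2007 → 2007-04-06.
Next: June 2007 → 2007-06-06.

2007-06-06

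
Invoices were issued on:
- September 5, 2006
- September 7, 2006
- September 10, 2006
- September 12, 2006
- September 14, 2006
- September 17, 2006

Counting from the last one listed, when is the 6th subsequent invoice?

Gaps: 2, 3, 2, 2, 3 days — not constant, but cyclic with period 3.
The events fall on every Tuesday, Thursday and Sunday.
The following Tuesday is September 19, 2006.
Next Thursday: September 21, 2006.
The following Sunday is September 24, 2006.
Next Tuesday: September 26, 2006.
Next Thursday: September 28, 2006.
Next Sunday: October 1, 2006.

October 1, 2006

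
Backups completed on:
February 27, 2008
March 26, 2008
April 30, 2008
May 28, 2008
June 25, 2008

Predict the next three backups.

These are Wednesdays with 28, 35, 28, 28-day gaps.
Each is the final Wednesday of its month — April 30, 2008 is past the 28th, so '4th Wednesday' doesn't fit.
July 2008 ends with Wednesday July 30, 2008.
August 2008 ends with Wednesday August 27, 2008.
Last Wednesday of September 2008: September 24, 2008.

July 30, 2008; August 27, 2008; September 24, 2008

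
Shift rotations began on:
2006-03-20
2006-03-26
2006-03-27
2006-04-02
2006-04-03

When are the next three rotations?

2006-04-09, 2006-04-10, 2006-04-16

Every event lands on a Monday or Sunday (gaps cycle 6, 1, 6, 1).
So the schedule is: every Monday and Sunday.
The following Sunday is 2006-04-09.
The following Monday is 2006-04-10.
The following Sunday is 2006-04-16.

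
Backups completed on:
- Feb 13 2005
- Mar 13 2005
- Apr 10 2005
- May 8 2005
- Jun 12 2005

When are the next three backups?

Jul 10 2005, Aug 14 2005, Sep 11 2005

These are Sundays at 28- or 35-day spacing (28, 28, 28, 35).
The pattern: 2nd Sunday of the month.
2nd Sunday of July 2005: Jul 10 2005.
2nd Sunday of August 2005: Aug 14 2005.
September 2005 — 2nd Sunday is Sep 11 2005.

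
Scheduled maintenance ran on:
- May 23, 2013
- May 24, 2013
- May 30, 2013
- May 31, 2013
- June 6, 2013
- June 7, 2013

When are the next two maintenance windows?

June 13, 2013; June 14, 2013

Every event lands on a Thursday or Friday (gaps cycle 1, 6, 1, 6, 1).
So the schedule is: every Thursday and Friday.
Next Thursday: June 13, 2013.
The following Friday is June 14, 2013.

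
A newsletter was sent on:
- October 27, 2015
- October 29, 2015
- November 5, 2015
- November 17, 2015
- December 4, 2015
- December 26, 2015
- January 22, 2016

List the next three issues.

February 23, 2016; March 31, 2016; May 12, 2016

Intervals are 2, 7, 12, 17, 22, 27 days — an arithmetic progression with common difference 5.
Next gap: 32 days. January 22, 2016 + 32 days = February 23, 2016.
Next gap: 37 days. February 23, 2016 + 37 days = March 31, 2016.
Next gap: 42 days. March 31, 2016 + 42 days = May 12, 2016.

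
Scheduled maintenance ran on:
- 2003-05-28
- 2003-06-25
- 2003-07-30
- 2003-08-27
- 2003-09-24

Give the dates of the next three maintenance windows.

2003-10-29, 2003-11-26, 2003-12-31

Every date is a Wednesday; gaps 28, 35, 28, 28 days.
Each is the last Wednesday of its month (at least one falls on the 29th or later, ruling out '4th Wednesday').
October 2003 ends with Wednesday 2003-10-29.
Last Wednesday of November 2003: 2003-11-26.
December 2003 ends with Wednesday 2003-12-31.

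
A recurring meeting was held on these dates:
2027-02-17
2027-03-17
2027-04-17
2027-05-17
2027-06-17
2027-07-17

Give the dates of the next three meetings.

2027-08-17, 2027-09-17, 2027-10-17

Each date is the 17th; the gaps (28, 31, 30, 31, 30) track the month lengths.
The rule is the 17th of each month.
Next: August 2027 → 2027-08-17.
Next: September 2027 → 2027-09-17.
Next: October 2027 → 2027-10-17.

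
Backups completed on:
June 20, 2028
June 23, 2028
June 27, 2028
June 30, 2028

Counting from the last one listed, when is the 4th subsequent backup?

July 14, 2028

Gaps: 3, 4, 3 days — not constant, but cyclic with period 2.
The events fall on every Tuesday and Friday.
The following Tuesday is July 4, 2028.
The following Friday is July 7, 2028.
Next Tuesday: July 11, 2028.
The following Friday is July 14, 2028.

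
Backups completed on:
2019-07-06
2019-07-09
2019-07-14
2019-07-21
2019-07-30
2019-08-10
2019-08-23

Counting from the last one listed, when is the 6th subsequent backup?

2019-12-21

The spacing grows by 2 each time: 3, 5, 7, 9, 11, 13 days.
Next gap: 15 days. 2019-08-23 + 15 days = 2019-09-07.
Next gap: 17 days. 2019-09-07 + 17 days = 2019-09-24.
Next gap: 19 days. 2019-09-24 + 19 days = 2019-10-13.
Next gap: 21 days. 2019-10-13 + 21 days = 2019-11-03.
Next gap: 23 days. 2019-11-03 + 23 days = 2019-11-26.
Next gap: 25 days. 2019-11-26 + 25 days = 2019-12-21.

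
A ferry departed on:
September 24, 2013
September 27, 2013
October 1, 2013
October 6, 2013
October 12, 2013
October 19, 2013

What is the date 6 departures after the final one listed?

Intervals are 3, 4, 5, 6, 7 days — an arithmetic progression with common difference 1.
Next gap: 8 days. October 19, 2013 + 8 days = October 27, 2013.
Next gap: 9 days. October 27, 2013 + 9 days = November 5, 2013.
Next gap: 10 days. November 5, 2013 + 10 days = November 15, 2013.
Next gap: 11 days. November 15, 2013 + 11 days = November 26, 2013.
Next gap: 12 days. November 26, 2013 + 12 days = December 8, 2013.
Next gap: 13 days. December 8, 2013 + 13 days = December 21, 2013.

December 21, 2013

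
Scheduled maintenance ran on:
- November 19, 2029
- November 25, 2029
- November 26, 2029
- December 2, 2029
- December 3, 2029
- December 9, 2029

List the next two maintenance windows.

December 10, 2029; December 16, 2029

Gaps: 6, 1, 6, 1, 6 days — not constant, but cyclic with period 2.
The events fall on every Monday and Sunday.
Next Monday: December 10, 2029.
Next Sunday: December 16, 2029.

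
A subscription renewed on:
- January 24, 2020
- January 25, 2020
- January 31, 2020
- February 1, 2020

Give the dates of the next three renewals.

The gap pattern 1, 6, 1 repeats every 2 events.
These are the Fridays and Saturdays of each week.
Next Friday: February 7, 2020.
The following Saturday is February 8, 2020.
Next Friday: February 14, 2020.

February 7, 2020; February 8, 2020; February 14, 2020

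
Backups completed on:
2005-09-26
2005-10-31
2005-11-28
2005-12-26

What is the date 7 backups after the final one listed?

These are Mondays with 35, 28, 28-day gaps.
Each is the final Monday of its month — 2005-10-31 is past the 28th, so '4th Monday' doesn't fit.
January 2006 ends with Monday 2006-01-30.
February 2006 ends with Monday 2006-02-27.
Last Monday of March 2006: 2006-03-27.
April 2006 ends with Monday 2006-04-24.
May 2006 ends with Monday 2006-05-29.
Last Monday of June 2006: 2006-06-26.
July 2006 ends with Monday 2006-07-31.

2006-07-31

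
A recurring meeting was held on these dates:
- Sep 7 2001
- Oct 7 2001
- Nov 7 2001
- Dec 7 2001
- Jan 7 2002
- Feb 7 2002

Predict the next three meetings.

Mar 7 2002, Apr 7 2002, May 7 2002

Each date is the 7th; the gaps (30, 31, 30, 31, 31) track the month lengths.
The rule is the 7th of each month.
Next: March 2002 → Mar 7 2002.
Next: April 2002 → Apr 7 2002.
Next: May 2002 → May 7 2002.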